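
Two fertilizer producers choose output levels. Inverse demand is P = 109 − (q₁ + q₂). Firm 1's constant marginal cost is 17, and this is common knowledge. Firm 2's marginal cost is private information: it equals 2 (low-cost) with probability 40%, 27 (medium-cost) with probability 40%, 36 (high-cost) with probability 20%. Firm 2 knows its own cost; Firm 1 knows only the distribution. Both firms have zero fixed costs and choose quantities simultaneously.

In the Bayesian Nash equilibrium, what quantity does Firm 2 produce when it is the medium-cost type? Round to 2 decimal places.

Firm 2 with cost c maximizes (109 − (q₁+q₂) − c)·q₂, giving q₂(c) = (109 − c − q₁)/2.
E[c₂] = 0.4·2 + 0.4·27 + 0.2·36 = 18.8
Firm 1's FOC against E[q₂] yields q₁ = (109 − 2·17 + E[c₂])/3 = (109 − 34 + 18.8)/3 = 31.2667.
q₂(medium-cost) = (109 − 27 − 31.2667)/2 = 25.3667.

25.37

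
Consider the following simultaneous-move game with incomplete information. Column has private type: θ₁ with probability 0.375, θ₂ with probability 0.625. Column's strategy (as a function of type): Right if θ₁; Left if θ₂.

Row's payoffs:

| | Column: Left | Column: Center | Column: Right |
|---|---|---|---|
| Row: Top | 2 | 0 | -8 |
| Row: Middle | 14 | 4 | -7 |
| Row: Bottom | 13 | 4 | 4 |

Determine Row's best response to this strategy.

E[Top] = 0.375·(-8) + 0.625·(2) = -1.75
E[Middle] = 0.375·(-7) + 0.625·(14) = 6.125
E[Bottom] = 0.375·(4) + 0.625·(13) = 9.625
Best response: Bottom (9.625 is the largest).

Bottom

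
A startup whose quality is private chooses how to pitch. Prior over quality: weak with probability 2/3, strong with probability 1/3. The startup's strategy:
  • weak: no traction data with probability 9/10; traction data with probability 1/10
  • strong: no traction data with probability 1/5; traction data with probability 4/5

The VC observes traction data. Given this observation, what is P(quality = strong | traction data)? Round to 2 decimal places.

P(traction data) = (2/3)·(1/10) + (1/3)·(4/5) = 1/3
P(strong | traction data) = ((1/3)·(4/5)) / (1/3) = (4/15) / (1/3) = 4/5

0.80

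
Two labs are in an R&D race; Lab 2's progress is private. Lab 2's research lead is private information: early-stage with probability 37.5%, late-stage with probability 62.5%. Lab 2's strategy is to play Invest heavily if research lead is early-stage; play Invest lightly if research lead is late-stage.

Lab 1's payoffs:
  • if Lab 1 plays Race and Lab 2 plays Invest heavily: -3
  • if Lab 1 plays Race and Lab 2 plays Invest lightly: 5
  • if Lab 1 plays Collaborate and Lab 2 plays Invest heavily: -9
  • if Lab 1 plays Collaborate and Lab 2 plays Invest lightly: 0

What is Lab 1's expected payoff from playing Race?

2

E[Race] = 0.375·(-3) + 0.625·5 = (-1.125) + 3.125 = 2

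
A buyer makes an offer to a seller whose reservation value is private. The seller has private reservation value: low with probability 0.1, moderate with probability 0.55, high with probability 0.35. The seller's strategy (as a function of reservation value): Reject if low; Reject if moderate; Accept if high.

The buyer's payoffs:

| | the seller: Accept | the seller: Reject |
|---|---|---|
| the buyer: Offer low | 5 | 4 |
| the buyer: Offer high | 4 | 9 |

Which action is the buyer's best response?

Offer high

E[Offer low] = 0.1·(4) + 0.55·(4) + 0.35·(5) = 4.35
E[Offer high] = 0.1·(9) + 0.55·(9) + 0.35·(4) = 7.25
Best response: Offer high (7.25 is the largest).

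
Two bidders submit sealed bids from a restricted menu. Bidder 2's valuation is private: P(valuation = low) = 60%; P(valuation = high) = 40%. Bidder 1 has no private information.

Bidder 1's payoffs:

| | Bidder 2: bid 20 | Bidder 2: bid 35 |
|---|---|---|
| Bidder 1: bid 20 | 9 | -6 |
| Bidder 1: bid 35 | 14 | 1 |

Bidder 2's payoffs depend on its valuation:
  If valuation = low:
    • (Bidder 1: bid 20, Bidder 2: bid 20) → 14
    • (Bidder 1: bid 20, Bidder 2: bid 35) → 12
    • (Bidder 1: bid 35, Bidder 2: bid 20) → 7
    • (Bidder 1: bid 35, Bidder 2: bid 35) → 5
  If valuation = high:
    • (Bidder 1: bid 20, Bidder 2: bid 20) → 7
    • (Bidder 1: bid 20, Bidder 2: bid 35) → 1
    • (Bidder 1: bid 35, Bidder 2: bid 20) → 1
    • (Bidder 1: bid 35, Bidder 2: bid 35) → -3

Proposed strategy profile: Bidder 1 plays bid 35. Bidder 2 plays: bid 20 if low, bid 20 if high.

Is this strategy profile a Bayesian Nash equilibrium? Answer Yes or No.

Bidder 1 plays bid 35: E[bid 35] = 0.6·(14) + 0.4·(14) = 14; E[bid 20] = 9. Best-responding. ✓
Bidder 2 (valuation low), facing bid 35: bid 20 gives 7, bid 35 gives 5. Proposed bid 20 is best. ✓
Bidder 2 (valuation high), facing bid 35: bid 20 gives 1, bid 35 gives -3. Proposed bid 20 is best. ✓

Yes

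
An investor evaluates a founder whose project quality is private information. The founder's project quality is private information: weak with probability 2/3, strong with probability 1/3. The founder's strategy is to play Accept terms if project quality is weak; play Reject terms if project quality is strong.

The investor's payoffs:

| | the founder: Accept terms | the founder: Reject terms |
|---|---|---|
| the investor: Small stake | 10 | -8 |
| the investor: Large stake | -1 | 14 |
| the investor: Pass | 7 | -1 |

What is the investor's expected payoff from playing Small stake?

Take the expectation over the founder's project quality, weighting each type's action by its prior probability.
E[Small stake] = 2/3·10 + 1/3·(-8) = 20/3 + (-8/3) = 4

4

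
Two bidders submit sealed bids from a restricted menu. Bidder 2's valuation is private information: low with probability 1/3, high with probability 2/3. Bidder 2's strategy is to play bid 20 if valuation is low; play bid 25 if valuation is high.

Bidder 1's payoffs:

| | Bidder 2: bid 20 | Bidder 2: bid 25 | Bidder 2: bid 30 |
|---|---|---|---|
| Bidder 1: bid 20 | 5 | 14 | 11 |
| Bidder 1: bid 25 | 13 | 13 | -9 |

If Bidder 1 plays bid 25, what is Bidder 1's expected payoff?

13

Take the expectation over Bidder 2's valuation, weighting each type's action by its prior probability.
E[bid 25] = 1/3·13 + 2/3·13 = 13/3 + 26/3 = 13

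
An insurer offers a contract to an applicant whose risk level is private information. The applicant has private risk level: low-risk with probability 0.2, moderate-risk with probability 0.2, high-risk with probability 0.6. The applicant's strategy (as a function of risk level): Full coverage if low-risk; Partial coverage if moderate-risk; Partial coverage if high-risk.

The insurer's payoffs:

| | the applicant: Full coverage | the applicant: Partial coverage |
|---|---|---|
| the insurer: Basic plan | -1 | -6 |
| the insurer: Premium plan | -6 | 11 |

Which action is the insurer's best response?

E[Basic plan] = 0.2·(-1) + 0.2·(-6) + 0.6·(-6) = -5
E[Premium plan] = 0.2·(-6) + 0.2·(11) + 0.6·(11) = 7.6
Best response: Premium plan (7.6 is the largest).

Premium plan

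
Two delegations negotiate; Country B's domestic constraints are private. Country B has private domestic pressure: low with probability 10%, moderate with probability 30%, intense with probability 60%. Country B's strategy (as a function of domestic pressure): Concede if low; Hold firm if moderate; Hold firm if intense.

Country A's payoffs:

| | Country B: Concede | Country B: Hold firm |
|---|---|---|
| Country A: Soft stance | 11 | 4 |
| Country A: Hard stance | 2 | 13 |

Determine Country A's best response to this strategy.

Compute Country A's expected payoff for each action, taking the expectation over Country B's type.
E[Soft stance] = 0.1·(11) + 0.3·(4) + 0.6·(4) = 4.7
E[Hard stance] = 0.1·(2) + 0.3·(13) + 0.6·(13) = 11.9
Best response: Hard stance (11.9 is the largest).

Hard stance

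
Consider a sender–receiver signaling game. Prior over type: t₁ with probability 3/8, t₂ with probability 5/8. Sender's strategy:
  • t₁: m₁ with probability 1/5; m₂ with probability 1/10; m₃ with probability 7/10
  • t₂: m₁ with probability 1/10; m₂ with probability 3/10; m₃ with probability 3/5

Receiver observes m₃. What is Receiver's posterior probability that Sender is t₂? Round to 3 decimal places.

0.588

P(m₃) = (3/8)·(7/10) + (5/8)·(3/5) = 51/80
P(t₂ | m₃) = ((5/8)·(3/5)) / (51/80) = (3/8) / (51/80) = 10/17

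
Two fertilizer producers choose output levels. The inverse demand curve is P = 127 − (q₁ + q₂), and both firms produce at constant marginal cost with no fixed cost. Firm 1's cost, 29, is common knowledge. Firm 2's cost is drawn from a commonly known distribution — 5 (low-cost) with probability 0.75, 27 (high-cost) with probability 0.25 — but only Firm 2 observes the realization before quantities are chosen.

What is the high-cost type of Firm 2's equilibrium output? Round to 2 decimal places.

36.75

Type-c best response for Firm 2: q₂(c) = (127 − c)/2 − q₁/2.
Firm 1 maximizes expected profit; its first-order condition is 127 − 2q₁ − E[q₂] − 29 = 0.
Substituting E[q₂] and solving: E[c₂] = 10.5, so q₁ = (127 − 2·29 + 10.5)/3 = 26.5.
q₂(high-cost) = (127 − 27 − 26.5)/2 = 36.75.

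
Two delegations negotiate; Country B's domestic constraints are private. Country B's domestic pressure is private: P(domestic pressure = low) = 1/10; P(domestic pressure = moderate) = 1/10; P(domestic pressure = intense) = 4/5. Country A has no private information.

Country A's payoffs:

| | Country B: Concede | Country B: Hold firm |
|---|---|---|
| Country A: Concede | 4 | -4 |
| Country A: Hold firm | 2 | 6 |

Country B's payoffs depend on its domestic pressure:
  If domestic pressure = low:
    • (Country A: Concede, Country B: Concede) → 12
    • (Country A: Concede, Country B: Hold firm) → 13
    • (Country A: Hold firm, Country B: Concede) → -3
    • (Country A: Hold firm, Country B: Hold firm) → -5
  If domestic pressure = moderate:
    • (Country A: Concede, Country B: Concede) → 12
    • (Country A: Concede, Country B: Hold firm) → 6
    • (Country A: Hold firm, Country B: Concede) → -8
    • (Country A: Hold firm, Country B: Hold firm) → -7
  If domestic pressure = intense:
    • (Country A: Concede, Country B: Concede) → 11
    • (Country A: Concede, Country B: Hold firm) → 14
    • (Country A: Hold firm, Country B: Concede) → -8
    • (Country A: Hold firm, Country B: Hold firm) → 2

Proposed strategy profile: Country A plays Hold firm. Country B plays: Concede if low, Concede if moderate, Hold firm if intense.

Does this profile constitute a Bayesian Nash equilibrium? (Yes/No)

A profile is a BNE iff every type of every player is best-responding given beliefs about the other side.
Country A plays Hold firm: E[Hold firm] = 1/10·(2) + 1/10·(2) + 4/5·(6) = 26/5; E[Concede] = -12/5. Best-responding. ✓
Country B (domestic pressure low), facing Hold firm: Concede gives -3, Hold firm gives -5. Proposed Concede is best. ✓
Country B (domestic pressure moderate), facing Hold firm: Concede gives -8, Hold firm gives -7. Proposed Concede is not best — profitable deviation exists. ✗
Country B (domestic pressure intense), facing Hold firm: Concede gives -8, Hold firm gives 2. Proposed Hold firm is best. ✓

No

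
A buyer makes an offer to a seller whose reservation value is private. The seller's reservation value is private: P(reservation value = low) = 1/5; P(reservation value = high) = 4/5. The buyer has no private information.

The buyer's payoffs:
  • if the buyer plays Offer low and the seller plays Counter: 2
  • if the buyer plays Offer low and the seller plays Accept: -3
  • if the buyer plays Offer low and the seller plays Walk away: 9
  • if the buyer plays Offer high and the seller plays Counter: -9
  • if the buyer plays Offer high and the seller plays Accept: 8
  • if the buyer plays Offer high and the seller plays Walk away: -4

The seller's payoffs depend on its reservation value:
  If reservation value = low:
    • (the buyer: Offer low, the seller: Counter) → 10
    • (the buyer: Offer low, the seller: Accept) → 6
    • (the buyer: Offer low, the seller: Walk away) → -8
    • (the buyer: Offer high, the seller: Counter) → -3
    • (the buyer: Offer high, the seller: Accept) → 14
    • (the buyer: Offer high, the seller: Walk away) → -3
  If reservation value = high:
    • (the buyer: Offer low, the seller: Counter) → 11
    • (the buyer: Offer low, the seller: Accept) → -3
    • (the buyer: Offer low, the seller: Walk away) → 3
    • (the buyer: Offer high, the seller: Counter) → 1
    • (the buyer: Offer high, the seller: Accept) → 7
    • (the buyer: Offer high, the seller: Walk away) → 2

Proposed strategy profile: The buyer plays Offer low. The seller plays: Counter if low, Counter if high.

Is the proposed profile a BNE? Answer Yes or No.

Yes

A profile is a BNE iff every type of every player is best-responding given beliefs about the other side.
The buyer plays Offer low: E[Offer low] = 1/5·(2) + 4/5·(2) = 2; E[Offer high] = -9. Best-responding. ✓
The seller (reservation value low), facing Offer low: Counter gives 10, Accept gives 6, Walk away gives -8. Proposed Counter is best. ✓
The seller (reservation value high), facing Offer low: Counter gives 11, Accept gives -3, Walk away gives 3. Proposed Counter is best. ✓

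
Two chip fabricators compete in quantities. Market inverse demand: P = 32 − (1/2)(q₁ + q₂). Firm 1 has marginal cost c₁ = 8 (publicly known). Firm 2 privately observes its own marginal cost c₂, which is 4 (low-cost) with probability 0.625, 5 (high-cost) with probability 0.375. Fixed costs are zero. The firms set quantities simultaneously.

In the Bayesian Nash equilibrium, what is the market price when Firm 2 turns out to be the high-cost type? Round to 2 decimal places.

Each type of Firm 2 best-responds to q₁; Firm 1 best-responds to the expected q₂ over Firm 2's types.
Firm 2 with cost c maximizes (32 − (1/2)(q₁+q₂) − c)·q₂, giving q₂(c) = (32 − c − (1/2)q₁).
E[c₂] = 0.625·4 + 0.375·5 = 4.375
Firm 1's FOC against E[q₂] yields q₁ = (32 − 2·8 + E[c₂])/(3/2) = (32 − 16 + 4.375)/(3/2) = 13.5833.
q₂(high-cost) = 20.2083, so P = 32 − (1/2)·(13.5833 + 20.2083) = 15.1042.

15.10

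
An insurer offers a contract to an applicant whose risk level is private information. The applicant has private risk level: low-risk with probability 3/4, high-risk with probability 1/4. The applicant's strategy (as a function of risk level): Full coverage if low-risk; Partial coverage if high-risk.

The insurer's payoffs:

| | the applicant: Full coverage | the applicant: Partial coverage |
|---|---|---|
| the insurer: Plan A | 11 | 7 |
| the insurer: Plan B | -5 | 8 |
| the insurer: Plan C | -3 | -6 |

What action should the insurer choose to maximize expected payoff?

Plan A

Compute the insurer's expected payoff for each action, taking the expectation over the applicant's type.
E[Plan A] = 3/4·(11) + 1/4·(7) = 10
E[Plan B] = 3/4·(-5) + 1/4·(8) = -7/4
E[Plan C] = 3/4·(-3) + 1/4·(-6) = -15/4
Best response: Plan A (10 is the largest).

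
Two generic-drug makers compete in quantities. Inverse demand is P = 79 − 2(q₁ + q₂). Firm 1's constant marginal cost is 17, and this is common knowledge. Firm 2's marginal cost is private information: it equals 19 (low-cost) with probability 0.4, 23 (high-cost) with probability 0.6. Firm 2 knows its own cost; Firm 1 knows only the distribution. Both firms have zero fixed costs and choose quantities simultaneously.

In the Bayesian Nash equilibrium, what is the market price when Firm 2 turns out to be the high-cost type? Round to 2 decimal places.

39.93

Firm 2 with cost c maximizes (79 − 2(q₁+q₂) − c)·q₂, giving q₂(c) = (79 − c − 2q₁)/4.
E[c₂] = 0.4·19 + 0.6·23 = 21.4
Firm 1's FOC against E[q₂] yields q₁ = (79 − 2·17 + E[c₂])/6 = (79 − 34 + 21.4)/6 = 11.0667.
q₂(high-cost) = 8.46667, so P = 79 − 2·(11.0667 + 8.46667) = 39.9333.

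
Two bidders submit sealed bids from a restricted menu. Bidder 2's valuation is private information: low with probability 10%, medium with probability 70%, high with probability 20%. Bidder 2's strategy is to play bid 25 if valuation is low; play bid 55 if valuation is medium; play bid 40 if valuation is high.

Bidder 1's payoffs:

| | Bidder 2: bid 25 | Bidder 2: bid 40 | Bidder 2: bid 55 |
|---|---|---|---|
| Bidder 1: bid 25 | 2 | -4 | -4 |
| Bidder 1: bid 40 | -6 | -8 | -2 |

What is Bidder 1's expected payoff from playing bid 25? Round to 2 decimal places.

E[bid 25] = 0.1·2 + 0.7·(-4) + 0.2·(-4) = 0.2 + (-2.8) + (-0.8) = -3.4

-3.40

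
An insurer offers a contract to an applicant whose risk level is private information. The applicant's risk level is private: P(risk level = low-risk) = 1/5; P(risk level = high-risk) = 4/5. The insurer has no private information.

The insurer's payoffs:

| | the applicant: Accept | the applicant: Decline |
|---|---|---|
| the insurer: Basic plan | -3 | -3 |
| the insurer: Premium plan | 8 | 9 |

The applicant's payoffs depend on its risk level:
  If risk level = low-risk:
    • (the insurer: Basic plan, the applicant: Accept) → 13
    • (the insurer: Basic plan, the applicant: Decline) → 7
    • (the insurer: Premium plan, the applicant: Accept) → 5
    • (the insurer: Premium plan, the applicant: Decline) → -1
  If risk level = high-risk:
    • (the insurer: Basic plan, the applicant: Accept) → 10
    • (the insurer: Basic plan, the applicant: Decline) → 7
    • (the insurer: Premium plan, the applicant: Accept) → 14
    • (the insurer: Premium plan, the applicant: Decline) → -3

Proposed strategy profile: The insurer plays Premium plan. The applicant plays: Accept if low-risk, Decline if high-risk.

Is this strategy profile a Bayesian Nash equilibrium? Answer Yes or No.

No

The insurer plays Premium plan: E[Premium plan] = 1/5·(8) + 4/5·(9) = 44/5; E[Basic plan] = -3. Best-responding. ✓
The applicant (risk level low-risk), facing Premium plan: Accept gives 5, Decline gives -1. Proposed Accept is best. ✓
The applicant (risk level high-risk), facing Premium plan: Accept gives 14, Decline gives -3. Proposed Decline is not best — profitable deviation exists. ✗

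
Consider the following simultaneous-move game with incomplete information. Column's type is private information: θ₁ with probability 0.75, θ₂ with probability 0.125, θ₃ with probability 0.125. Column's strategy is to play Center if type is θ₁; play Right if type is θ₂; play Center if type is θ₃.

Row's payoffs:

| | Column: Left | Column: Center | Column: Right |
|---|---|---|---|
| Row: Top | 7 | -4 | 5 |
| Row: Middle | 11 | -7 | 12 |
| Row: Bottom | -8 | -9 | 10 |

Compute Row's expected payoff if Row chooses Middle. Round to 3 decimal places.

E[Middle] = 0.75·(-7) + 0.125·12 + 0.125·(-7) = (-5.25) + 1.5 + (-0.875) = -4.625

-4.625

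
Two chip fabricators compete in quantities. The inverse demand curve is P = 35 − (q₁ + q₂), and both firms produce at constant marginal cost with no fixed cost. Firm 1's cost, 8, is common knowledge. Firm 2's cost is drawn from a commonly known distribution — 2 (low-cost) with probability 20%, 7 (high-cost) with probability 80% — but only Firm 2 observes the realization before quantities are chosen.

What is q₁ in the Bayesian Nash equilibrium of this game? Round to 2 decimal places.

Firm 2 with cost c maximizes (35 − (q₁+q₂) − c)·q₂, giving q₂(c) = (35 − c − q₁)/2.
E[c₂] = 0.2·2 + 0.8·7 = 6
Firm 1's FOC against E[q₂] yields q₁ = (35 − 2·8 + E[c₂])/3 = (35 − 16 + 6)/3 = 8.33333.

8.33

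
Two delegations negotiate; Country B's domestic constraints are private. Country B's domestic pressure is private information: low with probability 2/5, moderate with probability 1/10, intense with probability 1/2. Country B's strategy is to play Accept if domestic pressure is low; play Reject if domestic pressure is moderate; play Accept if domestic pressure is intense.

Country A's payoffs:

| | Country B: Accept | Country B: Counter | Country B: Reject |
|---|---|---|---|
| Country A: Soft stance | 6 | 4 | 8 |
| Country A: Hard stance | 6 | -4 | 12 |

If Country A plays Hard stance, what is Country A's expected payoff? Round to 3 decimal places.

E[Hard stance] = 2/5·6 + 1/10·12 + 1/2·6 = 12/5 + 6/5 + 3 = 33/5

6.600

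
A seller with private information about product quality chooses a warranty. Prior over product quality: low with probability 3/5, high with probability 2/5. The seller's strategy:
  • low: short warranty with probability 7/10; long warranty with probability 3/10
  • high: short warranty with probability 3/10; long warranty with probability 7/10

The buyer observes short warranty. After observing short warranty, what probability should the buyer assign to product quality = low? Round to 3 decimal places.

0.778

P(short warranty) = (3/5)·(7/10) + (2/5)·(3/10) = 27/50
P(low | short warranty) = ((3/5)·(7/10)) / (27/50) = (21/50) / (27/50) = 7/9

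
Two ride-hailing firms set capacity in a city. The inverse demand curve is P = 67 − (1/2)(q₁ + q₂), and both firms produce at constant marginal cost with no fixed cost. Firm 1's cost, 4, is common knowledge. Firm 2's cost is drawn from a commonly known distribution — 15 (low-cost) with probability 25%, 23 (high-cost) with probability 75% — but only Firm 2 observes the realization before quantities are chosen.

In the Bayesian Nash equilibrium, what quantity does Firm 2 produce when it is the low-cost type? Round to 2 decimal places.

25.33

Type-c best response for Firm 2: q₂(c) = (67 − c) − q₁/2.
Firm 1 maximizes expected profit; its first-order condition is 67 − q₁ − (1/2)E[q₂] − 4 = 0.
Substituting E[q₂] and solving: E[c₂] = 21, so q₁ = (67 − 2·4 + 21)/(3/2) = 53.3333.
q₂(low-cost) = (67 − 15 − (1/2)·53.3333) = 25.3333.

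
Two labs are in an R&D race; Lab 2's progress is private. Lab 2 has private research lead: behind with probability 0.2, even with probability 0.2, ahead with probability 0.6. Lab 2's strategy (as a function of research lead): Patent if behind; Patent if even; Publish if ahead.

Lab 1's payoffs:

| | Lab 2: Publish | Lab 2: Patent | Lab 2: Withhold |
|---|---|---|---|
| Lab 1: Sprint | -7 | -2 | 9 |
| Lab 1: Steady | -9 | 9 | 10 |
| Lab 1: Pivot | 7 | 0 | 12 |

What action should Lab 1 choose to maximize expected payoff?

E[Sprint] = 0.2·(-2) + 0.2·(-2) + 0.6·(-7) = -5
E[Steady] = 0.2·(9) + 0.2·(9) + 0.6·(-9) = -1.8
E[Pivot] = 0.2·(0) + 0.2·(0) + 0.6·(7) = 4.2
Best response: Pivot (4.2 is the largest).

Pivot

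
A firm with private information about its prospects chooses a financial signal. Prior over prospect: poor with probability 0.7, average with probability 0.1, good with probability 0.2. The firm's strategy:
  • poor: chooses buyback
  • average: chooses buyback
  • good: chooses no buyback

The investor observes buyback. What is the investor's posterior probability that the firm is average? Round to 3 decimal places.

0.125

P(buyback) = 0.7·1 + 0.1·1 + 0.2·0 = 0.8
P(average | buyback) = (0.1·1) / 0.8 = 0.1 / 0.8 = 0.125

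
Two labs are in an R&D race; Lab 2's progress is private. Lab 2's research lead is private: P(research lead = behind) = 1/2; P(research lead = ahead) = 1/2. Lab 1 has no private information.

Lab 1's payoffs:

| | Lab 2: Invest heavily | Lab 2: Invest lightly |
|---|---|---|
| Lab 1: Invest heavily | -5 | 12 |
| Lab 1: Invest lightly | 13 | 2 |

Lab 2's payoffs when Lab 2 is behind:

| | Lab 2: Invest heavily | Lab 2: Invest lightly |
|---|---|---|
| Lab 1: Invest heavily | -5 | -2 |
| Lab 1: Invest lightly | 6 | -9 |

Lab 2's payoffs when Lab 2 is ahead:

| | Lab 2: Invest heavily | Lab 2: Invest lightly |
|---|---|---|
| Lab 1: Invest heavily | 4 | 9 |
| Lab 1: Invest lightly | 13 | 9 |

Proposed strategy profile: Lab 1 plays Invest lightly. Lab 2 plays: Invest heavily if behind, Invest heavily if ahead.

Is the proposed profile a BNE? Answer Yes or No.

Yes

A profile is a BNE iff every type of every player is best-responding given beliefs about the other side.
Lab 1 plays Invest lightly: E[Invest lightly] = 1/2·(13) + 1/2·(13) = 13; E[Invest heavily] = -5. Best-responding. ✓
Lab 2 (research lead behind), facing Invest lightly: Invest heavily gives 6, Invest lightly gives -9. Proposed Invest heavily is best. ✓
Lab 2 (research lead ahead), facing Invest lightly: Invest heavily gives 13, Invest lightly gives 9. Proposed Invest heavily is best. ✓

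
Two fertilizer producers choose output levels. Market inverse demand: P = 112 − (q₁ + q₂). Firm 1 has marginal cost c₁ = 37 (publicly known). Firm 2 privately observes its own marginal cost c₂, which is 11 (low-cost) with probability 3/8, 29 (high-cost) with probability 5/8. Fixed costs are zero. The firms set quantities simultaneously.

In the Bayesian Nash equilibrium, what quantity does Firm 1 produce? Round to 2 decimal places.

Each type of Firm 2 best-responds to q₁; Firm 1 best-responds to the expected q₂ over Firm 2's types.
Firm 2 with cost c maximizes (112 − (q₁+q₂) − c)·q₂, giving q₂(c) = (112 − c − q₁)/2.
E[c₂] = 3/8·11 + 5/8·29 = 22.25
Firm 1's FOC against E[q₂] yields q₁ = (112 − 2·37 + E[c₂])/3 = (112 − 74 + 22.25)/3 = 20.0833.

20.08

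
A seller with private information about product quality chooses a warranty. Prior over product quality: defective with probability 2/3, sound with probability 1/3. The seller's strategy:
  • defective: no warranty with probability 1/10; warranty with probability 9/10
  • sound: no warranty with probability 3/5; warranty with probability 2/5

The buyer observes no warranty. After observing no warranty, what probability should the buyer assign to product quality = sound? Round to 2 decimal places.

0.75

P(no warranty) = (2/3)·(1/10) + (1/3)·(3/5) = 4/15
P(sound | no warranty) = ((1/3)·(3/5)) / (4/15) = (1/5) / (4/15) = 3/4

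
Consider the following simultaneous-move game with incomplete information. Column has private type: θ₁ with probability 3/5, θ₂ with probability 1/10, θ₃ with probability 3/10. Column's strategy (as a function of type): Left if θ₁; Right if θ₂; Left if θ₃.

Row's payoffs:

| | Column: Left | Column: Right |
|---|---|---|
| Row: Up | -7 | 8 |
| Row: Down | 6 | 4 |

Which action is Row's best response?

Down

Compute Row's expected payoff for each action, taking the expectation over Column's type.
E[Up] = 3/5·(-7) + 1/10·(8) + 3/10·(-7) = -11/2
E[Down] = 3/5·(6) + 1/10·(4) + 3/10·(6) = 29/5
Best response: Down (29/5 is the largest).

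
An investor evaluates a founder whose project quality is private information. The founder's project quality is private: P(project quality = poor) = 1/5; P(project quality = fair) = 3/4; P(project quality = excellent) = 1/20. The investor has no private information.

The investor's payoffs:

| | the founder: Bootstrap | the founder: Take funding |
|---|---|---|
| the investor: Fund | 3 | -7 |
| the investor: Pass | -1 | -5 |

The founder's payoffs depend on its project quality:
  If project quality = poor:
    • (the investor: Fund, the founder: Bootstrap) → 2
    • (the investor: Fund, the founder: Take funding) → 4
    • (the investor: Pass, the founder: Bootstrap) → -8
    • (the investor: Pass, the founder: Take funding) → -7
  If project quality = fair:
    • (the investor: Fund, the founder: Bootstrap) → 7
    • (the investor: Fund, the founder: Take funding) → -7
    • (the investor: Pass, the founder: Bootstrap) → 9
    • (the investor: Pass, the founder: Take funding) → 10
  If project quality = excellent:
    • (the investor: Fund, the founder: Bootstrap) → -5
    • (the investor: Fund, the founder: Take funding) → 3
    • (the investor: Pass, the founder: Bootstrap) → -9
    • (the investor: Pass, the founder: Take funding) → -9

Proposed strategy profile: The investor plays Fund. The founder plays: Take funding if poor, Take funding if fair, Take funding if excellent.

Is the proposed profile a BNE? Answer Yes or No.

A profile is a BNE iff every type of every player is best-responding given beliefs about the other side.
The investor plays Fund: E[Fund] = 1/5·(-7) + 3/4·(-7) + 1/20·(-7) = -7; E[Pass] = -5. Not best-responding. ✗
The founder (project quality poor), facing Fund: Bootstrap gives 2, Take funding gives 4. Proposed Take funding is best. ✓
The founder (project quality fair), facing Fund: Bootstrap gives 7, Take funding gives -7. Proposed Take funding is not best — profitable deviation exists. ✗
The founder (project quality excellent), facing Fund: Bootstrap gives -5, Take funding gives 3. Proposed Take funding is best. ✓

No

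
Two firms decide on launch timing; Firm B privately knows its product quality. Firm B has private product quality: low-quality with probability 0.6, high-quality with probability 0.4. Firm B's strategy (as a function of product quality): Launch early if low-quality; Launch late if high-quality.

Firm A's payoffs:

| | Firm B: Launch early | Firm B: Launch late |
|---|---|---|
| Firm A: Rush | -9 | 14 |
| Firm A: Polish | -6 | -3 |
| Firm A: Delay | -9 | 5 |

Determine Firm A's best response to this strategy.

Rush

E[Rush] = 0.6·(-9) + 0.4·(14) = 0.2
E[Polish] = 0.6·(-6) + 0.4·(-3) = -4.8
E[Delay] = 0.6·(-9) + 0.4·(5) = -3.4
Best response: Rush (0.2 is the largest).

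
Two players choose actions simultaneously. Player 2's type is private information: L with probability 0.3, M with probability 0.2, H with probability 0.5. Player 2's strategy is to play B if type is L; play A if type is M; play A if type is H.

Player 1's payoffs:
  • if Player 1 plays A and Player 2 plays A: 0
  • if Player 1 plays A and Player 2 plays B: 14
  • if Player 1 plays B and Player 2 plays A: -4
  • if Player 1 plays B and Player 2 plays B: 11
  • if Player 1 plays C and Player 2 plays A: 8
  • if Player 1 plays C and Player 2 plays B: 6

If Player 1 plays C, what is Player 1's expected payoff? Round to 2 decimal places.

E[C] = 0.3·6 + 0.2·8 + 0.5·8 = 1.8 + 1.6 + 4 = 7.4

7.40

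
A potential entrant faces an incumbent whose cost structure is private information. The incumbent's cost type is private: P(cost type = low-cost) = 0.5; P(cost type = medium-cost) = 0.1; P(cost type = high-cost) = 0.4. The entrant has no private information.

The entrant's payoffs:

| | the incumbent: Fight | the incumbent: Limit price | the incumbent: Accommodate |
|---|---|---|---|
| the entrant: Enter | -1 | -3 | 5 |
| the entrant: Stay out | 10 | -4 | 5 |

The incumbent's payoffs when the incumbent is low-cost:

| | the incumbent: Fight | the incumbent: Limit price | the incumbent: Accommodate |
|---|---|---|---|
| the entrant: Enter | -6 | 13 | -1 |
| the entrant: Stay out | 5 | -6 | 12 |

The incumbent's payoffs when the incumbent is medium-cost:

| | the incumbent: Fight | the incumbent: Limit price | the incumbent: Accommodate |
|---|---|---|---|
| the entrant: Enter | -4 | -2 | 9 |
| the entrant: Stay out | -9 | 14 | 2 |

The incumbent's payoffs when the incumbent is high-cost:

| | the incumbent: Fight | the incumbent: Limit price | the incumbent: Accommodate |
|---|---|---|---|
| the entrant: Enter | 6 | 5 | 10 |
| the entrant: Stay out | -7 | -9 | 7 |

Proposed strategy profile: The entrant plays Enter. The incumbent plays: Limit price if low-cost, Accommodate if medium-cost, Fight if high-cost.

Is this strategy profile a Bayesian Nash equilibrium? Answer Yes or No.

A profile is a BNE iff every type of every player is best-responding given beliefs about the other side.
The entrant plays Enter: E[Enter] = 0.5·(-3) + 0.1·(5) + 0.4·(-1) = -1.4; E[Stay out] = 2.5. Not best-responding. ✗
The incumbent (cost type low-cost), facing Enter: Fight gives -6, Limit price gives 13, Accommodate gives -1. Proposed Limit price is best. ✓
The incumbent (cost type medium-cost), facing Enter: Fight gives -4, Limit price gives -2, Accommodate gives 9. Proposed Accommodate is best. ✓
The incumbent (cost type high-cost), facing Enter: Fight gives 6, Limit price gives 5, Accommodate gives 10. Proposed Fight is not best — profitable deviation exists. ✗

No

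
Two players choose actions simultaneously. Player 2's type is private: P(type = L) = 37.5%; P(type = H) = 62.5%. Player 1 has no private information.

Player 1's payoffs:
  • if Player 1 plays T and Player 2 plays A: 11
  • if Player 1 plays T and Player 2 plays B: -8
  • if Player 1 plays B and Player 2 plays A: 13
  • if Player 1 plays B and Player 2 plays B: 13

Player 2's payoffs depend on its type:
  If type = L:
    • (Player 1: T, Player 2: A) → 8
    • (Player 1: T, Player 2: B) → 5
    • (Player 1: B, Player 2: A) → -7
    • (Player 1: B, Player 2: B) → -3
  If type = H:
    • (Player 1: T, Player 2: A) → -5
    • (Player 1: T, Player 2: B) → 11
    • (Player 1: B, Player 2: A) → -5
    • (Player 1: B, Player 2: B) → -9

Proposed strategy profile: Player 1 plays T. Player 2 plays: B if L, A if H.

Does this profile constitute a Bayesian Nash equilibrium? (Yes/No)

A profile is a BNE iff every type of every player is best-responding given beliefs about the other side.
Player 1 plays T: E[T] = 0.375·(-8) + 0.625·(11) = 3.875; E[B] = 13. Not best-responding. ✗
Player 2 (type L), facing T: A gives 8, B gives 5. Proposed B is not best — profitable deviation exists. ✗
Player 2 (type H), facing T: A gives -5, B gives 11. Proposed A is not best — profitable deviation exists. ✗

No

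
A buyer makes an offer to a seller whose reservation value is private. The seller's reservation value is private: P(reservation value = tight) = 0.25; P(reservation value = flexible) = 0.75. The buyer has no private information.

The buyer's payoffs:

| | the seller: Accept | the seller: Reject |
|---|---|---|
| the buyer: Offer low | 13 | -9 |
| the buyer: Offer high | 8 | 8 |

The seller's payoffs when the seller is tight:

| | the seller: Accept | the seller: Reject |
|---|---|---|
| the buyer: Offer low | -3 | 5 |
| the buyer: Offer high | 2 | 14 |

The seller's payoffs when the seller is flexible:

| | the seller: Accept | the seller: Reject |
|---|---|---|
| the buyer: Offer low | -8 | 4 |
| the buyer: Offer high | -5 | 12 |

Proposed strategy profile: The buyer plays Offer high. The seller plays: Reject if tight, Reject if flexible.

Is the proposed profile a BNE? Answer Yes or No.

A profile is a BNE iff every type of every player is best-responding given beliefs about the other side.
The buyer plays Offer high: E[Offer high] = 0.25·(8) + 0.75·(8) = 8; E[Offer low] = -9. Best-responding. ✓
The seller (reservation value tight), facing Offer high: Accept gives 2, Reject gives 14. Proposed Reject is best. ✓
The seller (reservation value flexible), facing Offer high: Accept gives -5, Reject gives 12. Proposed Reject is best. ✓

Yes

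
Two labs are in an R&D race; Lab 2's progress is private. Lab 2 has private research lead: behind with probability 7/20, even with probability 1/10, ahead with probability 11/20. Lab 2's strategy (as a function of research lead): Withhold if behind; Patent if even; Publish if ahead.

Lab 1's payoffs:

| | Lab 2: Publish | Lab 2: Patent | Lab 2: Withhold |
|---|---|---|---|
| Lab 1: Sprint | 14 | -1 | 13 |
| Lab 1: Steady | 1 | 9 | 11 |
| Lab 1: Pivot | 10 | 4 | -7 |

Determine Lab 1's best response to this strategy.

E[Sprint] = 7/20·(13) + 1/10·(-1) + 11/20·(14) = 243/20
E[Steady] = 7/20·(11) + 1/10·(9) + 11/20·(1) = 53/10
E[Pivot] = 7/20·(-7) + 1/10·(4) + 11/20·(10) = 69/20
Best response: Sprint (243/20 is the largest).

Sprint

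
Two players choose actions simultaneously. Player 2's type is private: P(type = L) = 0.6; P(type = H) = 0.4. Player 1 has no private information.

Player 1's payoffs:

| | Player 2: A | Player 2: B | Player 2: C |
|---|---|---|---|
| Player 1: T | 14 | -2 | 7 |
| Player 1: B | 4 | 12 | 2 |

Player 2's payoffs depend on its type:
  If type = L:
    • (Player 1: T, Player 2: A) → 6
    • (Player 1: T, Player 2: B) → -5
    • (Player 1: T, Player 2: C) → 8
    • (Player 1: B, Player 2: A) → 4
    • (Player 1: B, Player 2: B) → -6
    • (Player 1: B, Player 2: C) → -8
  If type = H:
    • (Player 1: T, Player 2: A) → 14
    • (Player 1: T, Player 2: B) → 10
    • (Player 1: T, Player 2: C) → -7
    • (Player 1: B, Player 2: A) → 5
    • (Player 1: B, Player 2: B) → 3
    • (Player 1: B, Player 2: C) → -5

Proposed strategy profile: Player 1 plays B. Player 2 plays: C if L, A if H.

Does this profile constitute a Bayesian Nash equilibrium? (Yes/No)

No

A profile is a BNE iff every type of every player is best-responding given beliefs about the other side.
Player 1 plays B: E[B] = 0.6·(2) + 0.4·(4) = 2.8; E[T] = 9.8. Not best-responding. ✗
Player 2 (type L), facing B: A gives 4, B gives -6, C gives -8. Proposed C is not best — profitable deviation exists. ✗
Player 2 (type H), facing B: A gives 5, B gives 3, C gives -5. Proposed A is best. ✓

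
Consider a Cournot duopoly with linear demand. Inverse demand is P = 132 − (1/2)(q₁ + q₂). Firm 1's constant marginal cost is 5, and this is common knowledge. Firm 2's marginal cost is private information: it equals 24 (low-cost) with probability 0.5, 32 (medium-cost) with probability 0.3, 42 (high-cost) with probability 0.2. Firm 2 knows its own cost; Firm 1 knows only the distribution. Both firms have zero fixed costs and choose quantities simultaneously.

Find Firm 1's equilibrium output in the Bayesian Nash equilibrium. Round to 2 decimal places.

Type-c best response for Firm 2: q₂(c) = (132 − c) − q₁/2.
Firm 1 maximizes expected profit; its first-order condition is 132 − q₁ − (1/2)E[q₂] − 5 = 0.
Substituting E[q₂] and solving: E[c₂] = 30, so q₁ = (132 − 2·5 + 30)/(3/2) = 101.333.

101.33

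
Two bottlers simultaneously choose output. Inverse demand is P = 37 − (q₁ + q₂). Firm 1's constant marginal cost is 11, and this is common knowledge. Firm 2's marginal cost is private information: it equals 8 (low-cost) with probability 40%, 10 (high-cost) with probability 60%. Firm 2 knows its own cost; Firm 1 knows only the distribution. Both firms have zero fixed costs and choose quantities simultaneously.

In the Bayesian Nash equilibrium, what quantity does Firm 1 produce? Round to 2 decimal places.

8.07

Firm 2 with cost c maximizes (37 − (q₁+q₂) − c)·q₂, giving q₂(c) = (37 − c − q₁)/2.
E[c₂] = 0.4·8 + 0.6·10 = 9.2
Firm 1's FOC against E[q₂] yields q₁ = (37 − 2·11 + E[c₂])/3 = (37 − 22 + 9.2)/3 = 8.06667.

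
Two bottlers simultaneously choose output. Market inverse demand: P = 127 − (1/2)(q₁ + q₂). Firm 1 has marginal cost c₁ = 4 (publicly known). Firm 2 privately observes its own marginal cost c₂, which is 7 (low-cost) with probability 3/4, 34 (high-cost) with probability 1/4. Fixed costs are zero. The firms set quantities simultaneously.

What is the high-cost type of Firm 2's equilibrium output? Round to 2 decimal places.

48.75

Type-c best response for Firm 2: q₂(c) = (127 − c) − q₁/2.
Firm 1 maximizes expected profit; its first-order condition is 127 − q₁ − (1/2)E[q₂] − 4 = 0.
Substituting E[q₂] and solving: E[c₂] = 13.75, so q₁ = (127 − 2·4 + 13.75)/(3/2) = 88.5.
q₂(high-cost) = (127 − 34 − (1/2)·88.5) = 48.75.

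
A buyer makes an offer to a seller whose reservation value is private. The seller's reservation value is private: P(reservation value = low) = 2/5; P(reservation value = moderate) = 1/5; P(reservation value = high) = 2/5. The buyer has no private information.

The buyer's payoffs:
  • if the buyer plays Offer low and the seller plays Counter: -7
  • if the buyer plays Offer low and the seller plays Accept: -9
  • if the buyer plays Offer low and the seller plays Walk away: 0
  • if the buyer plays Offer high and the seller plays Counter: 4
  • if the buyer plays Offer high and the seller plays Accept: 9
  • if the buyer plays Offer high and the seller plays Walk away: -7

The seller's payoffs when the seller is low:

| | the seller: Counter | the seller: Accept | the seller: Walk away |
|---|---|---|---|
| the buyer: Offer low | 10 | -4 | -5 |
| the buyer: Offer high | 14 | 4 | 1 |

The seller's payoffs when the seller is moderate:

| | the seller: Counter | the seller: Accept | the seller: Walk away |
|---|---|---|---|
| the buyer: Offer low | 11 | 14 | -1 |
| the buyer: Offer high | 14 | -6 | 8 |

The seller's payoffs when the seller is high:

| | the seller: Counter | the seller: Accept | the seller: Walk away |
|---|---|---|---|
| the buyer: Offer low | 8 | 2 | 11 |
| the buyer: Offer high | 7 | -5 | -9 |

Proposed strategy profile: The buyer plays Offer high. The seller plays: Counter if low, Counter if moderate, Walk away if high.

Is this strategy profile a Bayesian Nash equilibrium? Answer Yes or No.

The buyer plays Offer high: E[Offer high] = 2/5·(4) + 1/5·(4) + 2/5·(-7) = -2/5; E[Offer low] = -21/5. Best-responding. ✓
The seller (reservation value low), facing Offer high: Counter gives 14, Accept gives 4, Walk away gives 1. Proposed Counter is best. ✓
The seller (reservation value moderate), facing Offer high: Counter gives 14, Accept gives -6, Walk away gives 8. Proposed Counter is best. ✓
The seller (reservation value high), facing Offer high: Counter gives 7, Accept gives -5, Walk away gives -9. Proposed Walk away is not best — profitable deviation exists. ✗

No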